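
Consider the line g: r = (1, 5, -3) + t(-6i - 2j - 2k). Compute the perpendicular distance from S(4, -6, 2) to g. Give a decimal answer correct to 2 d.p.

12.42

Taking (1, 5, -3) on g with direction v = (-6, -2, -2): w = S − (1, 5, -3) = (3, -11, 5), and w × v = (32, -24, -72).
Distance = |w × v| / |v| = √6784 / √44 ≈ 12.42.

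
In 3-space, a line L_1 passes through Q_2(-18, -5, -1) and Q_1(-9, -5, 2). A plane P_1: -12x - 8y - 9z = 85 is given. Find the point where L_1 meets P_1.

(-6, -5, 3)

A direction vector for L_1 is Q_1 − Q_2 = (9, 0, 3).
Substitute r = (-18, -5, -1) + t(9, 0, 3) into the plane: 265 + (-135)t = 85, so t = 4/3.
Intersection: (-18, -5, -1) + (4/3)·(9, 0, 3) = (-6, -5, 3).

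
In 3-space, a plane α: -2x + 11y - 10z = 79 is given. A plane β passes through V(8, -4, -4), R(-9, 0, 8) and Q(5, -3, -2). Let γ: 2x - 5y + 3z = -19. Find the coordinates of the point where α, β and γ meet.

VR = (-17, 4, 12), VQ = (-3, 1, 2); a normal to β is VR × VQ = (-4, -2, -5).
Using V: β has equation -4x - 2y - 5z = -4.
Solving the 3×3 linear system -2x + 11y - 10z = 79, -4x - 2y - 5z = -4, 2x - 5y + 3z = -19 (e.g. by elimination or Cramer's rule, determinant = -156) gives (7, 3, -6).

(7, 3, -6)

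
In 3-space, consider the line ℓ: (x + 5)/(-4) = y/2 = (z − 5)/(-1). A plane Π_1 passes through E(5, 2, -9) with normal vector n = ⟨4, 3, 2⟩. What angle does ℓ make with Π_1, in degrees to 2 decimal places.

29.10

ℓ has direction (-4, 2, -1) through (-5, 0, 5).
Π_1: n·r = n·E gives 4x + 3y + 2z = 8.
sin θ = |n·v| / (|n||v|) = |-12| / (√29 · √21) = 0.48626.
θ ≈ 29.10°.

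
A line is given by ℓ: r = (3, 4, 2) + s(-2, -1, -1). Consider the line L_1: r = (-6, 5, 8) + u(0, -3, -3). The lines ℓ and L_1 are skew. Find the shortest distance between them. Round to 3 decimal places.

3.536

Common perpendicular direction n = (-2, -1, -1) × (0, -3, -3) = (0, -6, 6).
With w = (-6, 5, 8) − (3, 4, 2) = (-9, 1, 6), w · n = 30.
Distance = |w · n| / |n| = |30| / √72 ≈ 3.536.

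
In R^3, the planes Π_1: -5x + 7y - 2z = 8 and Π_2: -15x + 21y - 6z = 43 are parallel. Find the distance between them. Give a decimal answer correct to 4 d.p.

0.7171

Rescale Π_2 by 1/3: -5x + 7y - 2z = 43/3. Then distance = |8 − (43/3)| / √78 ≈ 0.7171.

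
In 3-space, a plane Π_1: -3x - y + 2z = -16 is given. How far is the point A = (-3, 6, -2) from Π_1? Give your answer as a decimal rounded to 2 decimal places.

n·A − d = (-3)·(-3) + (-1)·(6) + (2)·(-2) − (-16) = 15; |n| = √14.
Distance = |15| / √14 = 15/√14 ≈ 4.01.

4.01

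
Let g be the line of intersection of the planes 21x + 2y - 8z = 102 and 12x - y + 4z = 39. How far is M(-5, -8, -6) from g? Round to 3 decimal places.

Direction of g: (21, 2, -8) × (12, -1, 4) = (0, -180, -45).
A point on g: solving the two plane equations with y = 1 gives (4, 1, -2).
Taking (4, 1, -2) on g with direction v = (0, -180, -45): w = M − (4, 1, -2) = (-9, -9, -4), and w × v = (-315, -405, 1620).
Distance = |w × v| / |v| = √2887650 / √34425 ≈ 9.159.

9.159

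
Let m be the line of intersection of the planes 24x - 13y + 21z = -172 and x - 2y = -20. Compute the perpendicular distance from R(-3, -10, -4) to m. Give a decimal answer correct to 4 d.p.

18.6264

Direction of m: (24, -13, 21) × (1, -2, 0) = (42, 21, -35).
A point on m: solving the two plane equations with x = 0 gives (0, 10, -2).
Taking (0, 10, -2) on m with direction v = (42, 21, -35): w = R − (0, 10, -2) = (-3, -20, -2), and w × v = (742, -189, 777).
Distance = |w × v| / |v| = √1190014 / √3430 ≈ 18.6264.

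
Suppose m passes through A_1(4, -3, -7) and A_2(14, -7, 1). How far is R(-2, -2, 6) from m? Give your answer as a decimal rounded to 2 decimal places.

A direction vector for m is A_2 − A_1 = (10, -4, 8).
Taking (4, -3, -7) on m with direction v = (10, -4, 8): w = R − (4, -3, -7) = (-6, 1, 13), and w × v = (60, 178, 14).
Distance = |w × v| / |v| = √35480 / √180 ≈ 14.04.

14.04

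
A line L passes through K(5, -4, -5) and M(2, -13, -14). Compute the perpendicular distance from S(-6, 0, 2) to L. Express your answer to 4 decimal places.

12.6699

A direction vector for L is M − K = (-3, -9, -9).
Taking (5, -4, -5) on L with direction v = (-3, -9, -9): w = S − (5, -4, -5) = (-11, 4, 7), and w × v = (27, -120, 111).
Distance = |w × v| / |v| = √27450 / √171 ≈ 12.6699.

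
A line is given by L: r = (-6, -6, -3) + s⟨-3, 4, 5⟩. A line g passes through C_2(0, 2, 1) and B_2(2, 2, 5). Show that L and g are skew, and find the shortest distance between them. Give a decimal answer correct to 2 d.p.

8.46

A direction vector for g is B_2 − C_2 = (2, 0, 4).
Common perpendicular direction n = (-3, 4, 5) × (2, 0, 4) = (16, 22, -8).
With w = (0, 2, 1) − (-6, -6, -3) = (6, 8, 4), w · n = 240.
Since n ≠ 0 the lines are not parallel, and w · n = 240 ≠ 0 so they do not intersect; hence they are skew.
Distance = |w · n| / |n| = |240| / √804 ≈ 8.46.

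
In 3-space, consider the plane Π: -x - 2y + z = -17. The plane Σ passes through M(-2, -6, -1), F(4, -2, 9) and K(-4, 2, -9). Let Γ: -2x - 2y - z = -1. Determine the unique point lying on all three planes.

(-2, 6, -7)

MF = (6, 4, 10), MK = (-2, 8, -8); a normal to Σ is MF × MK = (-112, 28, 56).
Using M: Σ has equation -112x + 28y + 56z = 0.
Solving the 3×3 linear system -x - 2y + z = -17, -112x + 28y + 56z = 0, -2x - 2y - z = -1 (e.g. by elimination or Cramer's rule, determinant = 644) gives (-2, 6, -7).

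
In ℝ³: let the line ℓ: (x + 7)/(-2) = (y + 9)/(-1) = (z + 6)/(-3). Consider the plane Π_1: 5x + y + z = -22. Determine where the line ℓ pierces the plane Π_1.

ℓ has direction (-2, -1, -3) through (-7, -9, -6).
Substitute r = (-7, -9, -6) + t(-2, -1, -3) into the plane: -50 + (-14)t = -22, so t = -2.
Intersection: (-7, -9, -6) + (-2)·(-2, -1, -3) = (-3, -7, 0).

(-3, -7, 0)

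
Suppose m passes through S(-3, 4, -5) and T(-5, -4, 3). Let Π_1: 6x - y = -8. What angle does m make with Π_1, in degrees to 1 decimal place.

A direction vector for m is T − S = (-2, -8, 8).
sin θ = |n·v| / (|n||v|) = |-4| / (√37 · √132) = 0.05724.
θ ≈ 3.3°.

3.3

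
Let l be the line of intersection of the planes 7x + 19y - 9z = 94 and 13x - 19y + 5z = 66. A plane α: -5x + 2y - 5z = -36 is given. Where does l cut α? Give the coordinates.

Direction of l: (7, 19, -9) × (13, -19, 5) = (-76, -152, -380).
A point on l: solving the two plane equations with x = 9 gives (9, 4, 5).
Substitute r = (9, 4, 5) + t(-76, -152, -380) into the plane: -62 + 1976t = -36, so t = 1/76.
Intersection: (9, 4, 5) + (1/76)·(-76, -152, -380) = (8, 2, 0).

(8, 2, 0)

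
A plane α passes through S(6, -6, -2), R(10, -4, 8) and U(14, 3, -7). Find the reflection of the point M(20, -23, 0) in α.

SR = (4, 2, 10), SU = (8, 9, -5); a normal to α is SR × SU = (-100, 100, 20).
Using S: α has equation -100x + 100y + 20z = -1240.
λ = (n·M − d)/|n|² = (-4300 − (-1240))/20400 = -3/20.
Reflection = M − 2λn = (20, -23, 0) − (-3/10)·(-100, 100, 20) = (-10, 7, 6).

(-10, 7, 6)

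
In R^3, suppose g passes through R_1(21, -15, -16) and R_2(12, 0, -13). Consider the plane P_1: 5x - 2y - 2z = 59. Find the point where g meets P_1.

(9, 5, -12)

A direction vector for g is R_2 − R_1 = (-9, 15, 3).
Substitute r = (21, -15, -16) + t(-9, 15, 3) into the plane: 167 + (-81)t = 59, so t = 4/3.
Intersection: (21, -15, -16) + (4/3)·(-9, 15, 3) = (9, 5, -12).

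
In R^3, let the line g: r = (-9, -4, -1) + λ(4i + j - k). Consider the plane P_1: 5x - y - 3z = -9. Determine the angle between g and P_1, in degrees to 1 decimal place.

sin θ = |n·v| / (|n||v|) = |22| / (√35 · √18) = 0.87650.
θ ≈ 61.2°.

61.2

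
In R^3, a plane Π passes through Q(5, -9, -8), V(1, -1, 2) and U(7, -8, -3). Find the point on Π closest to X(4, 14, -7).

QV = (-4, 8, 10), QU = (2, 1, 5); a normal to Π is QV × QU = (30, 40, -20).
Using Q: Π has equation 30x + 40y - 20z = -50.
Foot = X − λn with λ = (n·X − d)/|n|² = (820 − (-50))/2900 = 3/10.
Foot = (4, 14, -7) − (3/10)·(30, 40, -20) = (-5, 2, -1).

(-5, 2, -1)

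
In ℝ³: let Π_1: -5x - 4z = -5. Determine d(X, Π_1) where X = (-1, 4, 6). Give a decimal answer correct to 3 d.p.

2.186

n·X − d = (-5)·(-1) + (0)·(4) + (-4)·(6) − (-5) = -14; |n| = √41.
Distance = |-14| / √41 = 14/√41 ≈ 2.186.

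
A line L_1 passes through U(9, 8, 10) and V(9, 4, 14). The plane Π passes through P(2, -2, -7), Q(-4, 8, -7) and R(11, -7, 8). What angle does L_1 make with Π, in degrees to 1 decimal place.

35.0

A direction vector for L_1 is V − U = (0, -4, 4).
PQ = (-6, 10, 0), PR = (9, -5, 15); a normal to Π is PQ × PR = (150, 90, -60).
Using P: Π has equation 150x + 90y - 60z = 540.
sin θ = |n·v| / (|n||v|) = |-600| / (√34200 · √32) = 0.57354.
θ ≈ 35.0°.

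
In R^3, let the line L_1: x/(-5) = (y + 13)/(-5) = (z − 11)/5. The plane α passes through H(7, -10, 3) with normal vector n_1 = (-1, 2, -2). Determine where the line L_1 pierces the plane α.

(5, -8, 6)

L_1 has direction (-5, -5, 5) through (0, -13, 11).
α: n_1·r = n_1·H gives -x + 2y - 2z = -33.
Substitute r = (0, -13, 11) + t(-5, -5, 5) into the plane: -48 + (-15)t = -33, so t = -1.
Intersection: (0, -13, 11) + (-1)·(-5, -5, 5) = (5, -8, 6).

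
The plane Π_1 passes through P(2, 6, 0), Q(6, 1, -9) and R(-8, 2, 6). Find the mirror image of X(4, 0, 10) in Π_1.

PQ = (4, -5, -9), PR = (-10, -4, 6); a normal to Π_1 is PQ × PR = (-66, 66, -66).
Using P: Π_1 has equation -66x + 66y - 66z = 264.
λ = (n·X − d)/|n|² = (-924 − 264)/13068 = -1/11.
Reflection = X − 2λn = (4, 0, 10) − (-2/11)·(-66, 66, -66) = (-8, 12, -2).

(-8, 12, -2)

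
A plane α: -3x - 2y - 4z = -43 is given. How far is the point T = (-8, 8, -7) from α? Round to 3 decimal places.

14.670

n·T − d = (-3)·(-8) + (-2)·(8) + (-4)·(-7) − (-43) = 79; |n| = √29.
Distance = |79| / √29 = 79/√29 ≈ 14.670.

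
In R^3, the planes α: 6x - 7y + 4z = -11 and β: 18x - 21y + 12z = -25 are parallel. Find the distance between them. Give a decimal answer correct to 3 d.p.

0.265

Rescale β by 1/3: 6x - 7y + 4z = -25/3. Then distance = |-11 − (-25/3)| / √101 ≈ 0.265.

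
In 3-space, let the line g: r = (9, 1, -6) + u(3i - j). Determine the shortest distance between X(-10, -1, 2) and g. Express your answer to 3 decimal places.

Taking (9, 1, -6) on g with direction v = (3, -1, 0): w = X − (9, 1, -6) = (-19, -2, 8), and w × v = (8, 24, 25).
Distance = |w × v| / |v| = √1265 / √10 ≈ 11.247.

11.247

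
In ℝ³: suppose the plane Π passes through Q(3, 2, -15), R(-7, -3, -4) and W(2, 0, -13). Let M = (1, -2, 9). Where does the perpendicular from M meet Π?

QR = (-10, -5, 11), QW = (-1, -2, 2); a normal to Π is QR × QW = (12, 9, 15).
Using Q: Π has equation 12x + 9y + 15z = -171.
Foot = M − λn with λ = (n·M − d)/|n|² = (129 − (-171))/450 = 2/3.
Foot = (1, -2, 9) − (2/3)·(12, 9, 15) = (-7, -8, -1).

(-7, -8, -1)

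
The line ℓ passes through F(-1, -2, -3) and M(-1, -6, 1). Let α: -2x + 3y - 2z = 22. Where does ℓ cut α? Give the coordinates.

A direction vector for ℓ is M − F = (0, -4, 4).
Substitute r = (-1, -2, -3) + t(0, -4, 4) into the plane: 2 + (-20)t = 22, so t = -1.
Intersection: (-1, -2, -3) + (-1)·(0, -4, 4) = (-1, 2, -7).

(-1, 2, -7)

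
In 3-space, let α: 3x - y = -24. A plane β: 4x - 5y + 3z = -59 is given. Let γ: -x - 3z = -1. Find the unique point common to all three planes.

(-5, 9, 2)

Solving the 3×3 linear system 3x - y = -24, 4x - 5y + 3z = -59, -x - 3z = -1 (e.g. by elimination or Cramer's rule, determinant = 36) gives (-5, 9, 2).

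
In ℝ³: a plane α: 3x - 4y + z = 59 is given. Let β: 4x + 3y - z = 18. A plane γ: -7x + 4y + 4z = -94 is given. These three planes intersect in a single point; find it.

Solving the 3×3 linear system 3x - 4y + z = 59, 4x + 3y - z = 18, -7x + 4y + 4z = -94 (e.g. by elimination or Cramer's rule, determinant = 121) gives (10, -7, 1).

(10, -7, 1)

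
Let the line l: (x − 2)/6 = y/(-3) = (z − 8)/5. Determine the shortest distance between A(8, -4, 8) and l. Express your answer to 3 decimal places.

l has direction (6, -3, 5) through (2, 0, 8).
Taking (2, 0, 8) on l with direction v = (6, -3, 5): w = A − (2, 0, 8) = (6, -4, 0), and w × v = (-20, -30, 6).
Distance = |w × v| / |v| = √1336 / √70 ≈ 4.369.

4.369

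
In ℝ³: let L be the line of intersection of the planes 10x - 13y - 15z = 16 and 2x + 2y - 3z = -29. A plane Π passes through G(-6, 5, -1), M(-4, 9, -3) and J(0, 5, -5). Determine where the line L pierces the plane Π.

Direction of L: (10, -13, -15) × (2, 2, -3) = (69, 0, 46).
A point on L: solving the two plane equations with x = -12 gives (-12, -7, -3).
GM = (2, 4, -2), GJ = (6, 0, -4); a normal to Π is GM × GJ = (-16, -4, -24).
Using G: Π has equation -16x - 4y - 24z = 100.
Substitute r = (-12, -7, -3) + t(69, 0, 46) into the plane: 292 + (-2208)t = 100, so t = 2/23.
Intersection: (-12, -7, -3) + (2/23)·(69, 0, 46) = (-6, -7, 1).

(-6, -7, 1)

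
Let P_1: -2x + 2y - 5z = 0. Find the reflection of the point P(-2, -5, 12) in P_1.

λ = (n·P − d)/|n|² = (-66 − 0)/33 = -2.
Reflection = P − 2λn = (-2, -5, 12) − (-4)·(-2, 2, -5) = (-10, 3, -8).

(-10, 3, -8)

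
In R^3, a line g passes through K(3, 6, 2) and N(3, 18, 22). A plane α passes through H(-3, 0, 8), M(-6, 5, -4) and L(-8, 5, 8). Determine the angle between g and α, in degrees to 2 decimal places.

27.49

A direction vector for g is N − K = (0, 12, 20).
HM = (-3, 5, -12), HL = (-5, 5, 0); a normal to α is HM × HL = (60, 60, 10).
Using H: α has equation 60x + 60y + 10z = -100.
sin θ = |n·v| / (|n||v|) = |920| / (√7300 · √544) = 0.46166.
θ ≈ 27.49°.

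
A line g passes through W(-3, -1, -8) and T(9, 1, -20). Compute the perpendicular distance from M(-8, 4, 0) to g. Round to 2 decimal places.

A direction vector for g is T − W = (12, 2, -12).
Taking (-3, -1, -8) on g with direction v = (12, 2, -12): w = M − (-3, -1, -8) = (-5, 5, 8), and w × v = (-76, 36, -70).
Distance = |w × v| / |v| = √11972 / √292 ≈ 6.40.

6.40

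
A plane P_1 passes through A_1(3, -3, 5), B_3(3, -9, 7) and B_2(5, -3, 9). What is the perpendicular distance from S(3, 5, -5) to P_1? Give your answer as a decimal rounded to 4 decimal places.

3.2437

A_1B_3 = (0, -6, 2), A_1B_2 = (2, 0, 4); a normal to P_1 is A_1B_3 × A_1B_2 = (-24, 4, 12).
Using A_1: P_1 has equation -24x + 4y + 12z = -24.
n·S − d = (-24)·(3) + (4)·(5) + (12)·(-5) − (-24) = -88; |n| = √736.
Distance = |-88| / √736 = 88/√736 ≈ 3.2437.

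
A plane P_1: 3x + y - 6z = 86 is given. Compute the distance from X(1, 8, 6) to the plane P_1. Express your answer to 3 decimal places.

n·X − d = (3)·(1) + (1)·(8) + (-6)·(6) − 86 = -111; |n| = √46.
Distance = |-111| / √46 = 111/√46 ≈ 16.366.

16.366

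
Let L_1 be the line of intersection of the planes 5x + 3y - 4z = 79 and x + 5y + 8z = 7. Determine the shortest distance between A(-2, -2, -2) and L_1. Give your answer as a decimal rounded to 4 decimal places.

13.6829

Direction of L_1: (5, 3, -4) × (1, 5, 8) = (44, -44, 22).
A point on L_1: solving the two plane equations with x = 7 gives (7, 8, -5).
Taking (7, 8, -5) on L_1 with direction v = (44, -44, 22): w = A − (7, 8, -5) = (-9, -10, 3), and w × v = (-88, 330, 836).
Distance = |w × v| / |v| = √815540 / √4356 ≈ 13.6829.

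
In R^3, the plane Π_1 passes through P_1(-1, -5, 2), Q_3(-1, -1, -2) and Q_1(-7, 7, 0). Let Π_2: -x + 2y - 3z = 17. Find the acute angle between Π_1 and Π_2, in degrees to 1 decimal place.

71.0

P_1Q_3 = (0, 4, -4), P_1Q_1 = (-6, 12, -2); a normal to Π_1 is P_1Q_3 × P_1Q_1 = (40, 24, 24).
Using P_1: Π_1 has equation 40x + 24y + 24z = -112.
cos θ = |n₁·n₂| / (|n₁||n₂|) = |-64| / (√2752 · √14).
θ = arccos(0.32606) ≈ 71.0°.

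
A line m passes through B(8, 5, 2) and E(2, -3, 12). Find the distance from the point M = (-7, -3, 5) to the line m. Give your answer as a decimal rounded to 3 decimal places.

A direction vector for m is E − B = (-6, -8, 10).
Taking (8, 5, 2) on m with direction v = (-6, -8, 10): w = M − (8, 5, 2) = (-15, -8, 3), and w × v = (-56, 132, 72).
Distance = |w × v| / |v| = √25744 / √200 ≈ 11.345.

11.345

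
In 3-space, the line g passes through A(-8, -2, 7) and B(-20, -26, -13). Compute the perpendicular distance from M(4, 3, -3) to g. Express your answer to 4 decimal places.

16.2893

A direction vector for g is B − A = (-12, -24, -20).
Taking (-8, -2, 7) on g with direction v = (-12, -24, -20): w = M − (-8, -2, 7) = (12, 5, -10), and w × v = (-340, 360, -228).
Distance = |w × v| / |v| = √297184 / √1120 ≈ 16.2893.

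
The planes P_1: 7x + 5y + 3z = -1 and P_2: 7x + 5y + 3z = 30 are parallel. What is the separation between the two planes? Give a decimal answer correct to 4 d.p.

Same normal n = (7, 5, 3) with |n| = √83; distance = |-1 − 30| / |n| = 31/√83 ≈ 3.4027.

3.4027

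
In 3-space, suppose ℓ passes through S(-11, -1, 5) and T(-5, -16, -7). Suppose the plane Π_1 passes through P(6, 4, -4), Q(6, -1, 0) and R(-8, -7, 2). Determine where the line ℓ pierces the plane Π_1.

(-9, -6, 1)

A direction vector for ℓ is T − S = (6, -15, -12).
PQ = (0, -5, 4), PR = (-14, -11, 6); a normal to Π_1 is PQ × PR = (14, -56, -70).
Using P: Π_1 has equation 14x - 56y - 70z = 140.
Substitute r = (-11, -1, 5) + t(6, -15, -12) into the plane: -448 + 1764t = 140, so t = 1/3.
Intersection: (-11, -1, 5) + (1/3)·(6, -15, -12) = (-9, -6, 1).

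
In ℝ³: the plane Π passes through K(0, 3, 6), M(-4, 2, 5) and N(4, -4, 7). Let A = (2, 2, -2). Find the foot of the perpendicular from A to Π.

(0, 2, 6)

KM = (-4, -1, -1), KN = (4, -7, 1); a normal to Π is KM × KN = (-8, 0, 32).
Using K: Π has equation -8x + 32z = 192.
Foot = A − λn with λ = (n·A − d)/|n|² = (-80 − 192)/1088 = -1/4.
Foot = (2, 2, -2) − (-1/4)·(-8, 0, 32) = (0, 2, 6).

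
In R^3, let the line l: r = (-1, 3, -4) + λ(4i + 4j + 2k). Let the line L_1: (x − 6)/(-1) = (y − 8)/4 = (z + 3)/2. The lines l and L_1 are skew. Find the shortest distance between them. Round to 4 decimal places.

L_1 has direction (-1, 4, 2) through (6, 8, -3).
Common perpendicular direction n = (4, 4, 2) × (-1, 4, 2) = (0, -10, 20).
With w = (6, 8, -3) − (-1, 3, -4) = (7, 5, 1), w · n = -30.
Distance = |w · n| / |n| = |-30| / √500 ≈ 1.3416.

1.3416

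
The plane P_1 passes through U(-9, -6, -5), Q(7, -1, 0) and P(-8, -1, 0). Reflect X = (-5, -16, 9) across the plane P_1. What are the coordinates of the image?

(-5, 8, -15)

UQ = (16, 5, 5), UP = (1, 5, 5); a normal to P_1 is UQ × UP = (0, -75, 75).
Using U: P_1 has equation -75y + 75z = 75.
λ = (n·X − d)/|n|² = (1875 − 75)/11250 = 4/25.
Reflection = X − 2λn = (-5, -16, 9) − (8/25)·(0, -75, 75) = (-5, 8, -15).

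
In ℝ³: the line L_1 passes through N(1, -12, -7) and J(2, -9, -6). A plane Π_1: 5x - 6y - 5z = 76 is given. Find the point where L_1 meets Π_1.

A direction vector for L_1 is J − N = (1, 3, 1).
Substitute r = (1, -12, -7) + t(1, 3, 1) into the plane: 112 + (-18)t = 76, so t = 2.
Intersection: (1, -12, -7) + 2·(1, 3, 1) = (3, -6, -5).

(3, -6, -5)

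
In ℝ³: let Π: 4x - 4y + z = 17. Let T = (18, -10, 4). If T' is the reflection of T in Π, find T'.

(-6, 14, -2)

λ = (n·T − d)/|n|² = (116 − 17)/33 = 3.
Reflection = T − 2λn = (18, -10, 4) − 6·(4, -4, 1) = (-6, 14, -2).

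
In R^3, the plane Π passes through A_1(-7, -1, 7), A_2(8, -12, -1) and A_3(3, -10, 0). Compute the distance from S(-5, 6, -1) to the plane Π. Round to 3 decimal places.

A_1A_2 = (15, -11, -8), A_1A_3 = (10, -9, -7); a normal to Π is A_1A_2 × A_1A_3 = (5, 25, -25).
Using A_1: Π has equation 5x + 25y - 25z = -235.
n·S − d = (5)·(-5) + (25)·(6) + (-25)·(-1) − (-235) = 385; |n| = √1275.
Distance = |385| / √1275 = 385/√1275 ≈ 10.782.

10.782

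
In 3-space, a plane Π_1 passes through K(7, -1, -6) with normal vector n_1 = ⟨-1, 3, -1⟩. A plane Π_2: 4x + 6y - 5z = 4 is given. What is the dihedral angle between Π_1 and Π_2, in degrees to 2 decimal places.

49.24

Π_1: n_1·r = n_1·K gives -x + 3y - z = -4.
cos θ = |n₁·n₂| / (|n₁||n₂|) = |19| / (√11 · √77).
θ = arccos(0.65285) ≈ 49.24°.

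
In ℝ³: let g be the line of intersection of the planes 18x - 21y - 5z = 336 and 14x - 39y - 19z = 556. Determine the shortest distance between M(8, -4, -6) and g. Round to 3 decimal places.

Direction of g: (18, -21, -5) × (14, -39, -19) = (204, 272, -408).
A point on g: solving the two plane equations with x = 5 gives (5, -11, -3).
Taking (5, -11, -3) on g with direction v = (204, 272, -408): w = M − (5, -11, -3) = (3, 7, -3), and w × v = (-2040, 612, -612).
Distance = |w × v| / |v| = √4910688 / √282064 ≈ 4.173.

4.173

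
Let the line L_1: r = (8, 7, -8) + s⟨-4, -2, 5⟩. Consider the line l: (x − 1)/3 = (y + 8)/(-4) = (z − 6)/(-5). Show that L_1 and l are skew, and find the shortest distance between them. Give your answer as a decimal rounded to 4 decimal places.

l has direction (3, -4, -5) through (1, -8, 6).
Common perpendicular direction n = (-4, -2, 5) × (3, -4, -5) = (30, -5, 22).
With w = (1, -8, 6) − (8, 7, -8) = (-7, -15, 14), w · n = 173.
Since n ≠ 0 the lines are not parallel, and w · n = 173 ≠ 0 so they do not intersect; hence they are skew.
Distance = |w · n| / |n| = |173| / √1409 ≈ 4.6088.

4.6088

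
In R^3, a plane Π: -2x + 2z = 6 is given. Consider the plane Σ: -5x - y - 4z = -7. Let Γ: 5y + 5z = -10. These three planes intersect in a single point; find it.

Solving the 3×3 linear system -2x + 2z = 6, -5x - y - 4z = -7, 5y + 5z = -10 (e.g. by elimination or Cramer's rule, determinant = -80) gives (0, -5, 3).

(0, -5, 3)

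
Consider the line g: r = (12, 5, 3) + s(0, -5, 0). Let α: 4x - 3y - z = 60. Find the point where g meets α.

Substitute r = (12, 5, 3) + t(0, -5, 0) into the plane: 30 + 15t = 60, so t = 2.
Intersection: (12, 5, 3) + 2·(0, -5, 0) = (12, -5, 3).

(12, -5, 3)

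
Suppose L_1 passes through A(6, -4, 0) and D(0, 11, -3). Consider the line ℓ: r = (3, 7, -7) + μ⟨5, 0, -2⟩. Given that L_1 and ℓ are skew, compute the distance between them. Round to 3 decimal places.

3.734

A direction vector for L_1 is D − A = (-6, 15, -3).
Common perpendicular direction n = (-6, 15, -3) × (5, 0, -2) = (-30, -27, -75).
With w = (3, 7, -7) − (6, -4, 0) = (-3, 11, -7), w · n = 318.
Distance = |w · n| / |n| = |318| / √7254 ≈ 3.734.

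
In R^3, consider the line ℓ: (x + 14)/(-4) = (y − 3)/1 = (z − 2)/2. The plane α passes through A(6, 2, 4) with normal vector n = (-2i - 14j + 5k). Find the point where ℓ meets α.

ℓ has direction (-4, 1, 2) through (-14, 3, 2).
α: n·r = n·A gives -2x - 14y + 5z = -20.
Substitute r = (-14, 3, 2) + t(-4, 1, 2) into the plane: -4 + 4t = -20, so t = -4.
Intersection: (-14, 3, 2) + (-4)·(-4, 1, 2) = (2, -1, -6).

(2, -1, -6)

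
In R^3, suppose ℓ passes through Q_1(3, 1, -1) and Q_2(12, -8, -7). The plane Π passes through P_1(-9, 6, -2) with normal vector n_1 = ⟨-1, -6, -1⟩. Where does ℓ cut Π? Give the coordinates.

(0, 4, 1)

A direction vector for ℓ is Q_2 − Q_1 = (9, -9, -6).
Π: n_1·r = n_1·P_1 gives -x - 6y - z = -25.
Substitute r = (3, 1, -1) + t(9, -9, -6) into the plane: -8 + 51t = -25, so t = -1/3.
Intersection: (3, 1, -1) + (-1/3)·(9, -9, -6) = (0, 4, 1).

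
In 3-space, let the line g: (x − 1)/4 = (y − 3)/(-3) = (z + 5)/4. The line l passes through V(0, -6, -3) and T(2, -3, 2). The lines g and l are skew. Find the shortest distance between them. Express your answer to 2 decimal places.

4.94

g has direction (4, -3, 4) through (1, 3, -5).
A direction vector for l is T − V = (2, 3, 5).
Common perpendicular direction n = (4, -3, 4) × (2, 3, 5) = (-27, -12, 18).
With w = (0, -6, -3) − (1, 3, -5) = (-1, -9, 2), w · n = 171.
Distance = |w · n| / |n| = |171| / √1197 ≈ 4.94.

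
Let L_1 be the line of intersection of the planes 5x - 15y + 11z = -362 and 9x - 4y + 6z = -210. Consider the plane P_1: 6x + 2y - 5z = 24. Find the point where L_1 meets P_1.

(-10, 12, -12)

Direction of L_1: (5, -15, 11) × (9, -4, 6) = (-46, 69, 115).
A point on L_1: solving the two plane equations with x = -12 gives (-12, 15, -7).
Substitute r = (-12, 15, -7) + t(-46, 69, 115) into the plane: -7 + (-713)t = 24, so t = -1/23.
Intersection: (-12, 15, -7) + (-1/23)·(-46, 69, 115) = (-10, 12, -12).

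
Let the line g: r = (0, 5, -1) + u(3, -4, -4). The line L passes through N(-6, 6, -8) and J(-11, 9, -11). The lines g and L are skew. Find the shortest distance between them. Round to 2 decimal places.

A direction vector for L is J − N = (-5, 3, -3).
Common perpendicular direction n = (3, -4, -4) × (-5, 3, -3) = (24, 29, -11).
With w = (-6, 6, -8) − (0, 5, -1) = (-6, 1, -7), w · n = -38.
Distance = |w · n| / |n| = |-38| / √1538 ≈ 0.97.

0.97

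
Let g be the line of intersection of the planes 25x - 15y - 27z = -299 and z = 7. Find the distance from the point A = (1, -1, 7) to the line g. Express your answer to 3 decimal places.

Direction of g: (25, -15, -27) × (0, 0, 1) = (-15, -25, 0).
A point on g: solving the two plane equations with x = -8 gives (-8, -6, 7).
Taking (-8, -6, 7) on g with direction v = (-15, -25, 0): w = A − (-8, -6, 7) = (9, 5, 0), and w × v = (0, 0, -150).
Distance = |w × v| / |v| = √22500 / √850 ≈ 5.145.

5.145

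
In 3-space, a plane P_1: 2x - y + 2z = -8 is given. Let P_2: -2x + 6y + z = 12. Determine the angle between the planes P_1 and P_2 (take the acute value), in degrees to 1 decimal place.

65.4

cos θ = |n₁·n₂| / (|n₁||n₂|) = |-8| / (√9 · √41).
θ = arccos(0.41646) ≈ 65.4°.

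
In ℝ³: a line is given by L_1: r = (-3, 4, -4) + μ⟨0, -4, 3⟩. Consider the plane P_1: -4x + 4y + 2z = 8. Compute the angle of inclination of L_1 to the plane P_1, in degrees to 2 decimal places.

sin θ = |n·v| / (|n||v|) = |-10| / (√36 · √25) = 0.33333.
θ ≈ 19.47°.

19.47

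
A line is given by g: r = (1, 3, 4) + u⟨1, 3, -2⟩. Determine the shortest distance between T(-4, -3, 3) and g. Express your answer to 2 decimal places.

5.52

Taking (1, 3, 4) on g with direction v = (1, 3, -2): w = T − (1, 3, 4) = (-5, -6, -1), and w × v = (15, -11, -9).
Distance = |w × v| / |v| = √427 / √14 ≈ 5.52.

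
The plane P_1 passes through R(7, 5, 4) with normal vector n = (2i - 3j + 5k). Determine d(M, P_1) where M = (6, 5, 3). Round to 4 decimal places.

1.1355

P_1: n·r = n·R gives 2x - 3y + 5z = 19.
n·M − d = (2)·(6) + (-3)·(5) + (5)·(3) − 19 = -7; |n| = √38.
Distance = |-7| / √38 = 7/√38 ≈ 1.1355.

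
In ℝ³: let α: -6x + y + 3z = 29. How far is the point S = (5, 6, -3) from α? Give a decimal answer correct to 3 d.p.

9.141

n·S − d = (-6)·(5) + (1)·(6) + (3)·(-3) − 29 = -62; |n| = √46.
Distance = |-62| / √46 = 62/√46 ≈ 9.141.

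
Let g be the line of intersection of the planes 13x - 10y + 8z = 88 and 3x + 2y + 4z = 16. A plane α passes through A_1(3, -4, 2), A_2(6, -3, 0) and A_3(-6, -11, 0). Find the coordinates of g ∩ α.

Direction of g: (13, -10, 8) × (3, 2, 4) = (-56, -28, 56).
A point on g: solving the two plane equations with x = 8 gives (8, 0, -2).
A_1A_2 = (3, 1, -2), A_1A_3 = (-9, -7, -2); a normal to α is A_1A_2 × A_1A_3 = (-16, 24, -12).
Using A_1: α has equation -16x + 24y - 12z = -168.
Substitute r = (8, 0, -2) + t(-56, -28, 56) into the plane: -104 + (-448)t = -168, so t = 1/7.
Intersection: (8, 0, -2) + (1/7)·(-56, -28, 56) = (0, -4, 6).

(0, -4, 6)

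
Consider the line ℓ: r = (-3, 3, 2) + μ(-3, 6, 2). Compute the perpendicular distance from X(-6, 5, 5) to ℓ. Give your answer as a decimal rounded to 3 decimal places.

2.669

Taking (-3, 3, 2) on ℓ with direction v = (-3, 6, 2): w = X − (-3, 3, 2) = (-3, 2, 3), and w × v = (-14, -3, -12).
Distance = |w × v| / |v| = √349 / √49 ≈ 2.669.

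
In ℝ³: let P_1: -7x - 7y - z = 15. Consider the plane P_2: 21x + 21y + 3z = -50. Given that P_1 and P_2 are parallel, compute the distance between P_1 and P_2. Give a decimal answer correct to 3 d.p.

Rescale P_2 by 1/(-3): -7x - 7y - z = 50/3. Then distance = |15 − (50/3)| / √99 ≈ 0.168.

0.168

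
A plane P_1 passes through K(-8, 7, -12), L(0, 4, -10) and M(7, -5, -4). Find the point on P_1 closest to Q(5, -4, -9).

(5, -2, -6)

KL = (8, -3, 2), KM = (15, -12, 8); a normal to P_1 is KL × KM = (0, -34, -51).
Using K: P_1 has equation -34y - 51z = 374.
Foot = Q − λn with λ = (n·Q − d)/|n|² = (595 − 374)/3757 = 1/17.
Foot = (5, -4, -9) − (1/17)·(0, -34, -51) = (5, -2, -6).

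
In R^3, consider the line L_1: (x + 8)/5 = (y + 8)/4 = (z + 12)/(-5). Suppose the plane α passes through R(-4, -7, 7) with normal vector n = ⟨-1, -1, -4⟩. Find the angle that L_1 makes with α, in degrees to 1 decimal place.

18.6

L_1 has direction (5, 4, -5) through (-8, -8, -12).
α: n·r = n·R gives -x - y - 4z = -17.
sin θ = |n·v| / (|n||v|) = |11| / (√18 · √66) = 0.31914.
θ ≈ 18.6°.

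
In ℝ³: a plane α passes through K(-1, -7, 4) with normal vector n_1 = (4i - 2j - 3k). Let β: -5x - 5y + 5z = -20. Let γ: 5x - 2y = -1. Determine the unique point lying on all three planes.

(1, 3, 0)

α: n_1·r = n_1·K gives 4x - 2y - 3z = -2.
Solving the 3×3 linear system 4x - 2y - 3z = -2, -5x - 5y + 5z = -20, 5x - 2y = -1 (e.g. by elimination or Cramer's rule, determinant = -115) gives (1, 3, 0).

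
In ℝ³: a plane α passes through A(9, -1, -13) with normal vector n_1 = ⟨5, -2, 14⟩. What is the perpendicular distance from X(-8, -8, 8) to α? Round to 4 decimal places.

α: n_1·r = n_1·A gives 5x - 2y + 14z = -135.
n·X − d = (5)·(-8) + (-2)·(-8) + (14)·(8) − (-135) = 223; |n| = √225.
Distance = |223| / √225 = 223/√225 ≈ 14.8667.

14.8667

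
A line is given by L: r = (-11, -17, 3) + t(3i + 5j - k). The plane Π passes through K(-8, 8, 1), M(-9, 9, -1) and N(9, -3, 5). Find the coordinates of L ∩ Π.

(1, 3, -1)

KM = (-1, 1, -2), KN = (17, -11, 4); a normal to Π is KM × KN = (-18, -30, -6).
Using K: Π has equation -18x - 30y - 6z = -102.
Substitute r = (-11, -17, 3) + t(3, 5, -1) into the plane: 690 + (-198)t = -102, so t = 4.
Intersection: (-11, -17, 3) + 4·(3, 5, -1) = (1, 3, -1).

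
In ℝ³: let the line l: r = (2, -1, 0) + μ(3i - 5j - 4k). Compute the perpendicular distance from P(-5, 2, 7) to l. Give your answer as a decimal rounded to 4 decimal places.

Taking (2, -1, 0) on l with direction v = (3, -5, -4): w = P − (2, -1, 0) = (-7, 3, 7), and w × v = (23, -7, 26).
Distance = |w × v| / |v| = √1254 / √50 ≈ 5.0080.

5.0080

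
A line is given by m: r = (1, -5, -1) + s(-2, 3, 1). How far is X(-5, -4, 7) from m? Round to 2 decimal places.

7.95

Taking (1, -5, -1) on m with direction v = (-2, 3, 1): w = X − (1, -5, -1) = (-6, 1, 8), and w × v = (-23, -10, -16).
Distance = |w × v| / |v| = √885 / √14 ≈ 7.95.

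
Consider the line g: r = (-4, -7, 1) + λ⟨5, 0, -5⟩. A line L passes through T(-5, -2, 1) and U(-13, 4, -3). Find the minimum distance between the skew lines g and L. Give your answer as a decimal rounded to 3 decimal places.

A direction vector for L is U − T = (-8, 6, -4).
Common perpendicular direction n = (5, 0, -5) × (-8, 6, -4) = (30, 60, 30).
With w = (-5, -2, 1) − (-4, -7, 1) = (-1, 5, 0), w · n = 270.
Distance = |w · n| / |n| = |270| / √5400 ≈ 3.674.

3.674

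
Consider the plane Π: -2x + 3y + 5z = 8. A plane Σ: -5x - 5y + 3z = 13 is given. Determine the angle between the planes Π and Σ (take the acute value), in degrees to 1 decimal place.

77.8

cos θ = |n₁·n₂| / (|n₁||n₂|) = |10| / (√38 · √59).
θ = arccos(0.21119) ≈ 77.8°.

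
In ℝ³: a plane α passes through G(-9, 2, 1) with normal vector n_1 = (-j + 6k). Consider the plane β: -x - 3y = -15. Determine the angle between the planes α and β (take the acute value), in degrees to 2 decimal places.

81.03

α: n_1·r = n_1·G gives -y + 6z = 4.
cos θ = |n₁·n₂| / (|n₁||n₂|) = |3| / (√37 · √10).
θ = arccos(0.15596) ≈ 81.03°.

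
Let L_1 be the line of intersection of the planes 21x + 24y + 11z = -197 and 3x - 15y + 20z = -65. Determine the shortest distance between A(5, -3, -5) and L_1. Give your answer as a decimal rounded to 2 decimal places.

Direction of L_1: (21, 24, 11) × (3, -15, 20) = (645, -387, -387).
A point on L_1: solving the two plane equations with x = -5 gives (-5, -2, -4).
Taking (-5, -2, -4) on L_1 with direction v = (645, -387, -387): w = A − (-5, -2, -4) = (10, -1, -1), and w × v = (0, 3225, -3225).
Distance = |w × v| / |v| = √20801250 / √715563 ≈ 5.39.

5.39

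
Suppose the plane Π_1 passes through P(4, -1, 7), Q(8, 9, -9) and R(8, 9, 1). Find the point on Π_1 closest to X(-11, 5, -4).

(4, -1, -4)

PQ = (4, 10, -16), PR = (4, 10, -6); a normal to Π_1 is PQ × PR = (100, -40, 0).
Using P: Π_1 has equation 100x - 40y = 440.
Foot = X − λn with λ = (n·X − d)/|n|² = (-1300 − 440)/11600 = -3/20.
Foot = (-11, 5, -4) − (-3/20)·(100, -40, 0) = (4, -1, -4).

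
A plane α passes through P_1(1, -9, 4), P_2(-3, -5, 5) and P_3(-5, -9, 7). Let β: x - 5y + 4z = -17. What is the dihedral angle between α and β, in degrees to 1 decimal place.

P_1P_2 = (-4, 4, 1), P_1P_3 = (-6, 0, 3); a normal to α is P_1P_2 × P_1P_3 = (12, 6, 24).
Using P_1: α has equation 12x + 6y + 24z = 54.
cos θ = |n₁·n₂| / (|n₁||n₂|) = |78| / (√756 · √42).
θ = arccos(0.43773) ≈ 64.0°.

64.0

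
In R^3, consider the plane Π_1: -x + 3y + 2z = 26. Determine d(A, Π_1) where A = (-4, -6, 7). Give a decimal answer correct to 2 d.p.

n·A − d = (-1)·(-4) + (3)·(-6) + (2)·(7) − 26 = -26; |n| = √14.
Distance = |-26| / √14 = 26/√14 ≈ 6.95.

6.95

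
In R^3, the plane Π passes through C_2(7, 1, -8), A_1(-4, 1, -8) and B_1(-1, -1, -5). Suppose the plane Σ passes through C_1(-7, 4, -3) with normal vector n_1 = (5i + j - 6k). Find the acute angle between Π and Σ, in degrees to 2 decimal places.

71.52

C_2A_1 = (-11, 0, 0), C_2B_1 = (-8, -2, 3); a normal to Π is C_2A_1 × C_2B_1 = (0, 33, 22).
Using C_2: Π has equation 33y + 22z = -143.
Σ: n_1·r = n_1·C_1 gives 5x + y - 6z = -13.
cos θ = |n₁·n₂| / (|n₁||n₂|) = |-99| / (√1573 · √62).
θ = arccos(0.31701) ≈ 71.52°.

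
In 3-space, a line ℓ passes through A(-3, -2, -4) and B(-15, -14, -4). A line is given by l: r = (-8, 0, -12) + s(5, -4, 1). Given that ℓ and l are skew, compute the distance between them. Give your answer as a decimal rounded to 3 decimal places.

A direction vector for ℓ is B − A = (-12, -12, 0).
Common perpendicular direction n = (-12, -12, 0) × (5, -4, 1) = (-12, 12, 108).
With w = (-8, 0, -12) − (-3, -2, -4) = (-5, 2, -8), w · n = -780.
Distance = |w · n| / |n| = |-780| / √11952 ≈ 7.135.

7.135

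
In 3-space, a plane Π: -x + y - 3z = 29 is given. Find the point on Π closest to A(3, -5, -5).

Foot = A − λn with λ = (n·A − d)/|n|² = (7 − 29)/11 = -2.
Foot = (3, -5, -5) − (-2)·(-1, 1, -3) = (1, -3, -11).

(1, -3, -11)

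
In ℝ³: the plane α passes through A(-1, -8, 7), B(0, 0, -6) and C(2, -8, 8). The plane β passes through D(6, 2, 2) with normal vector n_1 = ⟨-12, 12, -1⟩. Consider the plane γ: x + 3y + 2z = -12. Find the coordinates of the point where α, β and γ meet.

(-1, -5, 2)

AB = (1, 8, -13), AC = (3, 0, 1); a normal to α is AB × AC = (8, -40, -24).
Using A: α has equation 8x - 40y - 24z = 144.
β: n_1·r = n_1·D gives -12x + 12y - z = -50.
Solving the 3×3 linear system 8x - 40y - 24z = 144, -12x + 12y - z = -50, x + 3y + 2z = -12 (e.g. by elimination or Cramer's rule, determinant = 448) gives (-1, -5, 2).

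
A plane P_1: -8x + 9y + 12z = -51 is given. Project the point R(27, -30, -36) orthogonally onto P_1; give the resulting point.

Foot = R − λn with λ = (n·R − d)/|n|² = (-918 − (-51))/289 = -3.
Foot = (27, -30, -36) − (-3)·(-8, 9, 12) = (3, -3, 0).

(3, -3, 0)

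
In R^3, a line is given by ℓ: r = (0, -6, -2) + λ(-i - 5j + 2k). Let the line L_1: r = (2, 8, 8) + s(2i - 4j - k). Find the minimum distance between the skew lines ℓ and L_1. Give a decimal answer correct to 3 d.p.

Common perpendicular direction n = (-1, -5, 2) × (2, -4, -1) = (13, 3, 14).
With w = (2, 8, 8) − (0, -6, -2) = (2, 14, 10), w · n = 208.
Distance = |w · n| / |n| = |208| / √374 ≈ 10.755.

10.755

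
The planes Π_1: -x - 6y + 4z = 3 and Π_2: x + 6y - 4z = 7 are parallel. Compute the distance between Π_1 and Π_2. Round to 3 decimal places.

1.374

Rescale Π_2 by 1/(-1): -x - 6y + 4z = -7. Then distance = |3 − (-7)| / √53 ≈ 1.374.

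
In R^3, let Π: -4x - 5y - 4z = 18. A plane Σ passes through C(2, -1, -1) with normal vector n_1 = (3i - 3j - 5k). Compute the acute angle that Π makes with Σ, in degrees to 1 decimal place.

62.3

Σ: n_1·r = n_1·C gives 3x - 3y - 5z = 14.
cos θ = |n₁·n₂| / (|n₁||n₂|) = |23| / (√57 · √43).
θ = arccos(0.46458) ≈ 62.3°.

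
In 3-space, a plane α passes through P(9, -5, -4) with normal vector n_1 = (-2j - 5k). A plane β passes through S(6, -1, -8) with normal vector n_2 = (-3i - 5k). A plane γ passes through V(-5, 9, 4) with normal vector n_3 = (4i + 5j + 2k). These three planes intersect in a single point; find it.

(6, 5, -8)

α: n_1·r = n_1·P gives -2y - 5z = 30.
β: n_2·r = n_2·S gives -3x - 5z = 22.
γ: n_3·r = n_3·V gives 4x + 5y + 2z = 33.
Solving the 3×3 linear system -2y - 5z = 30, -3x - 5z = 22, 4x + 5y + 2z = 33 (e.g. by elimination or Cramer's rule, determinant = 103) gives (6, 5, -8).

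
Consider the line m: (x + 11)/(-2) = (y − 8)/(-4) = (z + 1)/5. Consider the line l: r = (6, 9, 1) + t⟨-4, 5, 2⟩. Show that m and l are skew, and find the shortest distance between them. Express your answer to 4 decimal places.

m has direction (-2, -4, 5) through (-11, 8, -1).
Common perpendicular direction n = (-2, -4, 5) × (-4, 5, 2) = (-33, -16, -26).
With w = (6, 9, 1) − (-11, 8, -1) = (17, 1, 2), w · n = -629.
Since n ≠ 0 the lines are not parallel, and w · n = -629 ≠ 0 so they do not intersect; hence they are skew.
Distance = |w · n| / |n| = |-629| / √2021 ≈ 13.9916.

13.9916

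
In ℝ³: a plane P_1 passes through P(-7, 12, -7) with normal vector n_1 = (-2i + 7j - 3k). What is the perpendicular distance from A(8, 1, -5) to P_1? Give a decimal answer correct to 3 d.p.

P_1: n_1·r = n_1·P gives -2x + 7y - 3z = 119.
n·A − d = (-2)·(8) + (7)·(1) + (-3)·(-5) − 119 = -113; |n| = √62.
Distance = |-113| / √62 = 113/√62 ≈ 14.351.

14.351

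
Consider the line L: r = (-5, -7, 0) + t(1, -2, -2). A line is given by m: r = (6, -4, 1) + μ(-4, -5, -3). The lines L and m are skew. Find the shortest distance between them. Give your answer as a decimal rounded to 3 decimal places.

Common perpendicular direction n = (1, -2, -2) × (-4, -5, -3) = (-4, 11, -13).
With w = (6, -4, 1) − (-5, -7, 0) = (11, 3, 1), w · n = -24.
Distance = |w · n| / |n| = |-24| / √306 ≈ 1.372.

1.372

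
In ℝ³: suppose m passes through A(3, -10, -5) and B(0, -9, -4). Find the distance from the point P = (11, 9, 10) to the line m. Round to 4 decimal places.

25.3162

A direction vector for m is B − A = (-3, 1, 1).
Taking (3, -10, -5) on m with direction v = (-3, 1, 1): w = P − (3, -10, -5) = (8, 19, 15), and w × v = (4, -53, 65).
Distance = |w × v| / |v| = √7050 / √11 ≈ 25.3162.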